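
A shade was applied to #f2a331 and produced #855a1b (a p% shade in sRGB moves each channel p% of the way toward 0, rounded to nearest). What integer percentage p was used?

#f2a331 is rgb(242, 163, 49); #855a1b is rgb(133, 90, 27).
On the R channel (widest range): 133 ≈ 242 + (p/100)(0 − 242), so p ≈ 100×(133 − 242)/(0 − 242) = -10900/-242 = 45.04.
p = 45 reproduces all three channels after rounding.

45%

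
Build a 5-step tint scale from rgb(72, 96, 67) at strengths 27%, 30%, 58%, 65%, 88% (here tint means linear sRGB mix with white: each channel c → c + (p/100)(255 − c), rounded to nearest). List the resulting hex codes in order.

#798B76, #7F907B, #B2BCB0, #BFC7BD, #E9ECE8

27%: (72 + 49.41 = 121.41→121, 96 + 42.93 = 138.93→139, 67 + 50.76 = 117.76→118) → #798B76
30%: (72 + 54.9 = 126.9→127, 96 + 47.7 = 143.7→144, 67 + 56.4 = 123.4→123) → #7F907B
58%: (72 + 106.14 = 178.14→178, 96 + 92.22 = 188.22→188, 67 + 109.04 = 176.04→176) → #B2BCB0
65%: (72 + 118.95 = 190.95→191, 96 + 103.35 = 199.35→199, 67 + 122.2 = 189.2→189) → #BFC7BD
88%: (72 + 161.04 = 233.04→233, 96 + 139.92 = 235.92→236, 67 + 165.44 = 232.44→232) → #E9ECE8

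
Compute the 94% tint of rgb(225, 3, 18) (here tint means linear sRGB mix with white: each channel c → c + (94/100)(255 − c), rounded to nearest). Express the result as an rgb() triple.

rgb(253, 240, 241)

A 94% tint moves each channel 94% toward 255:
  R: 225 + 0.94×(255−225) = 225 + 28.2 = 253.2 → 253
  G: 3 + 236.88 = 239.88 → 240
  B: 18 + 0.94×(255−18) = 18 + 222.78 = 240.78 → 241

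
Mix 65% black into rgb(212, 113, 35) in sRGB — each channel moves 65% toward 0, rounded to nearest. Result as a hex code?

#4a280c

A 65% shade moves each channel 65% toward 0:
  R: 212 − 137.8 = 74.2 → 74
  G: 113 − 73.45 = 39.55 → 40
  B: 35 − 22.75 = 12.25 → 12
rgb(74, 40, 12) = #4a280c.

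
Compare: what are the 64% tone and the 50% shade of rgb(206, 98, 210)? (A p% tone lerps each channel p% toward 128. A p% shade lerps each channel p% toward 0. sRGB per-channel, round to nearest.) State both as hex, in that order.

#9C759E, #673169

64% tone:
  R: 206 − 49.92 = 156.08 → 156
  G: 98 + 19.2 = 117.2 → 117
  B: 210 + 0.64×(128−210) = 210 − 52.48 = 157.52 → 158
  → #9C759E
50% shade:
  R: 206 − 103 = 103 → 103
  G: 98 + 0.5×(0−98) = 98 − 49 = 49 → 49
  B: 210 − 105 = 105 → 105
  → #673169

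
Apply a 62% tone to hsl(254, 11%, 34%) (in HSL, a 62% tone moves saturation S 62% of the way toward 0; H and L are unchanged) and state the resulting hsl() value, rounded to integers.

S moves 62% from 11 toward 0: 11 − 6.82 = 4.18 → 4.
H and L are unchanged.

hsl(254, 4%, 34%)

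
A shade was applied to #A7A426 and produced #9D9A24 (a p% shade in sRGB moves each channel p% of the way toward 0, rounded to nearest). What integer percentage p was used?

6%

#A7A426 is rgb(167, 164, 38); #9D9A24 is rgb(157, 154, 36).
On the R channel (widest range): 157 ≈ 167 + (p/100)(0 − 167), so p ≈ 100×(157 − 167)/(0 − 167) = -1000/-167 = 5.99.
p = 6 reproduces all three channels after rounding.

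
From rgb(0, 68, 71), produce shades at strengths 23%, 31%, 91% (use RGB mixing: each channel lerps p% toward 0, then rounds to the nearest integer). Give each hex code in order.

23%: (0→0, 68 − 15.64 = 52.36→52, 71 − 16.33 = 54.67→55) → #003437
31%: (0→0, 68 − 21.08 = 46.92→47, 71 − 22.01 = 48.99→49) → #002f31
91%: (0→0, 68 − 61.88 = 6.12→6, 71 − 64.61 = 6.39→6) → #000606

#003437, #002f31, #000606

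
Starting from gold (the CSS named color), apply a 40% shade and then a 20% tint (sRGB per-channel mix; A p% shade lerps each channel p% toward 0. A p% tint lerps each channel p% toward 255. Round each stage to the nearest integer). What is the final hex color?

#AD9A33

CSS gold is rgb(255, 215, 0).
A 40% shade moves each channel 40% toward 0:
  R: 255 − 102 = 153 → 153
  G: 215 + 0.4×(0−215) = 215 − 86 = 129 → 129
  B: 0 + 0 = 0 → 0
After the shade: rgb(153, 129, 0) = #998100.
Per channel, c → c + 0.2(255 − c):
  R: 153 + 0.2×(255−153) = 153 + 20.4 = 173.4 → 173
  G: 129 + 0.2×(255−129) = 129 + 25.2 = 154.2 → 154
  B: 0 + 0.2×(255−0) = 0 + 51 = 51 → 51
rgb(173, 154, 51) = #AD9A33.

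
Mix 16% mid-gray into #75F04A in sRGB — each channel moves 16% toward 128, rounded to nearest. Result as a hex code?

#75F04A is rgb(117, 240, 74).
Per channel, c → c + 0.16(128 − c):
  R: 117 + 0.16×(128−117) = 117 + 1.76 = 118.76 → 119
  G: 240 − 17.92 = 222.08 → 222
  B: 74 + 0.16×(128−74) = 74 + 8.64 = 82.64 → 83
rgb(119, 222, 83) = #77DE53.

#77DE53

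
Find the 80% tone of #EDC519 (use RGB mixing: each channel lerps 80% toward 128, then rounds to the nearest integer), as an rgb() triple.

#EDC519 is rgb(237, 197, 25).
Per channel, c → c + 0.8(128 − c):
  R: 237 − 87.2 = 149.8 → 150
  G: 197 − 55.2 = 141.8 → 142
  B: 25 + 0.8×(128−25) = 25 + 82.4 = 107.4 → 107

rgb(150, 142, 107)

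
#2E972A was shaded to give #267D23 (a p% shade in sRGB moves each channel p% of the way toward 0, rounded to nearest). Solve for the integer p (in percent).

#2E972A is rgb(46, 151, 42); #267D23 is rgb(38, 125, 35).
On the G channel (widest range): 125 ≈ 151 + (p/100)(0 − 151), so p ≈ 100×(125 − 151)/(0 − 151) = -2600/-151 = 17.22.
p = 17 reproduces all three channels after rounding.

17%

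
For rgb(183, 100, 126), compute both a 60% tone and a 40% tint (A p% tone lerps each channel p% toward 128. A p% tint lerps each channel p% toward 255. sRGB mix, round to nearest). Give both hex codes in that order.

#96757F, #D4A2B2

60% tone:
  R: 183 + 0.6×(128−183) = 183 − 33 = 150 → 150
  G: 100 + 0.6×(128−100) = 100 + 16.8 = 116.8 → 117
  B: 126 + 0.6×(128−126) = 126 + 1.2 = 127.2 → 127
  → #96757F
40% tint:
  R: 183 + 0.4×(255−183) = 183 + 28.8 = 211.8 → 212
  G: 100 + 62 = 162 → 162
  B: 126 + 51.6 = 177.6 → 178
  → #D4A2B2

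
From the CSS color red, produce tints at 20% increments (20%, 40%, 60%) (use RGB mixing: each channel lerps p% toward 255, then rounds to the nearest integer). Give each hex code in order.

CSS red is rgb(255, 0, 0).
20%: (255→255, 0 + 51 = 51→51, 0 + 51 = 51→51) → #FF3333
40%: (255→255, 0 + 102 = 102→102, 0 + 102 = 102→102) → #FF6666
60%: (255→255, 0 + 153 = 153→153, 0 + 153 = 153→153) → #FF9999

#FF3333, #FF6666, #FF9999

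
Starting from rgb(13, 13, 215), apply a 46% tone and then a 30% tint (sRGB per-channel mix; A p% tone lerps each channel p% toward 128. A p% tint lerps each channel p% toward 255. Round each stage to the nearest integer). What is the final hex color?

Lerp each channel 46% toward 128:
  R: 13 + 0.46×(128−13) = 13 + 52.9 = 65.9 → 66
  G: 13 + 52.9 = 65.9 → 66
  B: 215 − 40.02 = 174.98 → 175
After the tone: rgb(66, 66, 175) = #4242AF.
Lerp each channel 30% toward 255:
  R: 66 + 56.7 = 122.7 → 123
  G: 66 + 56.7 = 122.7 → 123
  B: 175 + 0.3×(255−175) = 175 + 24 = 199 → 199
rgb(123, 123, 199) = #7B7BC7.

#7B7BC7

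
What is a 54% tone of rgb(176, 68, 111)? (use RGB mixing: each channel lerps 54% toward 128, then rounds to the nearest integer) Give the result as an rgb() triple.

Lerp each channel 54% toward 128:
  R: 176 − 25.92 = 150.08 → 150
  G: 68 + 0.54×(128−68) = 68 + 32.4 = 100.4 → 100
  B: 111 + 0.54×(128−111) = 111 + 9.18 = 120.18 → 120

rgb(150, 100, 120)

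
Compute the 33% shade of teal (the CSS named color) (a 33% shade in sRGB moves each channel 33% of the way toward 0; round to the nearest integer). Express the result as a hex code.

CSS teal is rgb(0, 128, 128).
Lerp each channel 33% toward 0:
  R: 0 + 0 = 0 → 0
  G: 128 + 0.33×(0−128) = 128 − 42.24 = 85.76 → 86
  B: 128 + 0.33×(0−128) = 128 − 42.24 = 85.76 → 86
rgb(0, 86, 86) = #005656.

#005656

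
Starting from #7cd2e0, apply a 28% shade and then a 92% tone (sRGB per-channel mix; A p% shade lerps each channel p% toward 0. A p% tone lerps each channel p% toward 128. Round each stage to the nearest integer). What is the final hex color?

#7cd2e0 is rgb(124, 210, 224).
Per channel, c → c + 0.28(0 − c):
  R: 124 + 0.28×(0−124) = 124 − 34.72 = 89.28 → 89
  G: 210 − 58.8 = 151.2 → 151
  B: 224 − 62.72 = 161.28 → 161
After the shade: rgb(89, 151, 161) = #5997a1.
Per channel, c → c + 0.92(128 − c):
  R: 89 + 0.92×(128−89) = 89 + 35.88 = 124.88 → 125
  G: 151 + 0.92×(128−151) = 151 − 21.16 = 129.84 → 130
  B: 161 + 0.92×(128−161) = 161 − 30.36 = 130.64 → 131
rgb(125, 130, 131) = #7d8283.

#7d8283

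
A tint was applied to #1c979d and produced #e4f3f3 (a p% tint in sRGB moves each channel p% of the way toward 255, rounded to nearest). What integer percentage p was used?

88%

#1c979d is rgb(28, 151, 157); #e4f3f3 is rgb(228, 243, 243).
On the R channel (widest range): 228 ≈ 28 + (p/100)(255 − 28), so p ≈ 100×(228 − 28)/(255 − 28) = 20000/227 = 88.11.
p = 88 reproduces all three channels after rounding.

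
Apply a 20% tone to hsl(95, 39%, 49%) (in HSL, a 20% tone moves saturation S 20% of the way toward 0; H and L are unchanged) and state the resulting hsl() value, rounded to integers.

hsl(95, 31%, 49%)

S moves 20% from 39 toward 0: 39 − 7.8 = 31.2 → 31.
H and L are unchanged.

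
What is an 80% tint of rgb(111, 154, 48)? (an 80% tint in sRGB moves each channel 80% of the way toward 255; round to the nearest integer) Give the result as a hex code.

Lerp each channel 80% toward 255:
  R: 111 + 0.8×(255−111) = 111 + 115.2 = 226.2 → 226
  G: 154 + 0.8×(255−154) = 154 + 80.8 = 234.8 → 235
  B: 48 + 0.8×(255−48) = 48 + 165.6 = 213.6 → 214
rgb(226, 235, 214) = #E2EBD6.

#E2EBD6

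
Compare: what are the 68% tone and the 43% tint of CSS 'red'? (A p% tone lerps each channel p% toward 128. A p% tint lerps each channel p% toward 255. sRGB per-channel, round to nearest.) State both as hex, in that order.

#a95757, #ff6e6e

CSS red is rgb(255, 0, 0).
68% tone:
  R: 255 − 86.36 = 168.64 → 169
  G: 0 + 0.68×(128−0) = 0 + 87.04 = 87.04 → 87
  B: 0 + 0.68×(128−0) = 0 + 87.04 = 87.04 → 87
  → #a95757
43% tint:
  R: 255 + 0 = 255 → 255
  G: 0 + 109.65 = 109.65 → 110
  B: 0 + 0.43×(255−0) = 0 + 109.65 = 109.65 → 110
  → #ff6e6e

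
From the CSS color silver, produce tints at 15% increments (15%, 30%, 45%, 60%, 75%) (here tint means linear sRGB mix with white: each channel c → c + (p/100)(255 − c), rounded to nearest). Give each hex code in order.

#C9C9C9, #D3D3D3, #DCDCDC, #E6E6E6, #EFEFEF

CSS silver is rgb(192, 192, 192).
15%: (192 + 9.45 = 201.45→201, 192 + 9.45 = 201.45→201, 192 + 9.45 = 201.45→201) → #C9C9C9
30%: (192 + 18.9 = 210.9→211, 192 + 18.9 = 210.9→211, 192 + 18.9 = 210.9→211) → #D3D3D3
45%: (192 + 28.35 = 220.35→220, 192 + 28.35 = 220.35→220, 192 + 28.35 = 220.35→220) → #DCDCDC
60%: (192 + 37.8 = 229.8→230, 192 + 37.8 = 229.8→230, 192 + 37.8 = 229.8→230) → #E6E6E6
75%: (192 + 47.25 = 239.25→239, 192 + 47.25 = 239.25→239, 192 + 47.25 = 239.25→239) → #EFEFEF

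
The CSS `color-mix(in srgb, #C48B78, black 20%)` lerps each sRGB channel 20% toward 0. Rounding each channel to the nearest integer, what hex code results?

#C48B78 is rgb(196, 139, 120).
Lerp each channel 20% toward 0:
  R: 196 − 39.2 = 156.8 → 157
  G: 139 + 0.2×(0−139) = 139 − 27.8 = 111.2 → 111
  B: 120 + 0.2×(0−120) = 120 − 24 = 96 → 96
rgb(157, 111, 96) = #9D6F60.

#9D6F60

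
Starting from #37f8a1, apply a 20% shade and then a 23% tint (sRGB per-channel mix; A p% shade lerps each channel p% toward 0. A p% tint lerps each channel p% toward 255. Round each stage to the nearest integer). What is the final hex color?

#37f8a1 is rgb(55, 248, 161).
A 20% shade moves each channel 20% toward 0:
  R: 55 − 11 = 44 → 44
  G: 248 − 49.6 = 198.4 → 198
  B: 161 + 0.2×(0−161) = 161 − 32.2 = 128.8 → 129
After the shade: rgb(44, 198, 129) = #2cc681.
Per channel, c → c + 0.23(255 − c):
  R: 44 + 48.53 = 92.53 → 93
  G: 198 + 13.11 = 211.11 → 211
  B: 129 + 0.23×(255−129) = 129 + 28.98 = 157.98 → 158
rgb(93, 211, 158) = #5dd39e.

#5dd39e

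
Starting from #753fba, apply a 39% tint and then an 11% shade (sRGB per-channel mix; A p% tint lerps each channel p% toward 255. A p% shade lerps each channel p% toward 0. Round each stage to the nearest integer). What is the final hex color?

#987bbe

#753fba is rgb(117, 63, 186).
Lerp each channel 39% toward 255:
  R: 117 + 0.39×(255−117) = 117 + 53.82 = 170.82 → 171
  G: 63 + 0.39×(255−63) = 63 + 74.88 = 137.88 → 138
  B: 186 + 26.91 = 212.91 → 213
After the tint: rgb(171, 138, 213) = #ab8ad5.
An 11% shade moves each channel 11% toward 0:
  R: 171 − 18.81 = 152.19 → 152
  G: 138 + 0.11×(0−138) = 138 − 15.18 = 122.82 → 123
  B: 213 − 23.43 = 189.57 → 190
rgb(152, 123, 190) = #987bbe.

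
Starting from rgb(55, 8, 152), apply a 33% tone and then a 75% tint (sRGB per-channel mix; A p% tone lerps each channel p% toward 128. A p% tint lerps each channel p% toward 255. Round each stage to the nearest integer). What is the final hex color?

Per channel, c → c + 0.33(128 − c):
  R: 55 + 0.33×(128−55) = 55 + 24.09 = 79.09 → 79
  G: 8 + 39.6 = 47.6 → 48
  B: 152 − 7.92 = 144.08 → 144
After the tone: rgb(79, 48, 144) = #4f3090.
A 75% tint moves each channel 75% toward 255:
  R: 79 + 132 = 211 → 211
  G: 48 + 155.25 = 203.25 → 203
  B: 144 + 0.75×(255−144) = 144 + 83.25 = 227.25 → 227
rgb(211, 203, 227) = #d3cbe3.

#d3cbe3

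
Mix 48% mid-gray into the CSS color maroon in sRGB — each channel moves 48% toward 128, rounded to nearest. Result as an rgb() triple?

CSS maroon is rgb(128, 0, 0).
Per channel, c → c + 0.48(128 − c):
  R: 128 + 0 = 128 → 128
  G: 0 + 0.48×(128−0) = 0 + 61.44 = 61.44 → 61
  B: 0 + 0.48×(128−0) = 0 + 61.44 = 61.44 → 61

rgb(128, 61, 61)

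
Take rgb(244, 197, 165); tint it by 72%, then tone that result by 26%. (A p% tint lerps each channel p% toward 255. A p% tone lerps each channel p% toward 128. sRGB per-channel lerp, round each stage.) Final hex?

#dcd2cb

A 72% tint moves each channel 72% toward 255:
  R: 244 + 0.72×(255−244) = 244 + 7.92 = 251.92 → 252
  G: 197 + 0.72×(255−197) = 197 + 41.76 = 238.76 → 239
  B: 165 + 0.72×(255−165) = 165 + 64.8 = 229.8 → 230
After the tint: rgb(252, 239, 230) = #fcefe6.
Lerp each channel 26% toward 128:
  R: 252 + 0.26×(128−252) = 252 − 32.24 = 219.76 → 220
  G: 239 + 0.26×(128−239) = 239 − 28.86 = 210.14 → 210
  B: 230 + 0.26×(128−230) = 230 − 26.52 = 203.48 → 203
rgb(220, 210, 203) = #dcd2cb.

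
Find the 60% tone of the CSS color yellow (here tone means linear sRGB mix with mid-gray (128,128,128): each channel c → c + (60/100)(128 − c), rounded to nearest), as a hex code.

#B3B34D

CSS yellow is rgb(255, 255, 0).
Per channel, c → c + 0.6(128 − c):
  R: 255 − 76.2 = 178.8 → 179
  G: 255 + 0.6×(128−255) = 255 − 76.2 = 178.8 → 179
  B: 0 + 0.6×(128−0) = 0 + 76.8 = 76.8 → 77
rgb(179, 179, 77) = #B3B34D.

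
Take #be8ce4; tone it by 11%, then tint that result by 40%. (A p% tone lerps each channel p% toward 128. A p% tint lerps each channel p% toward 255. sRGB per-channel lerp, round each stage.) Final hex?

#d4b9e8

#be8ce4 is rgb(190, 140, 228).
Lerp each channel 11% toward 128:
  R: 190 + 0.11×(128−190) = 190 − 6.82 = 183.18 → 183
  G: 140 + 0.11×(128−140) = 140 − 1.32 = 138.68 → 139
  B: 228 + 0.11×(128−228) = 228 − 11 = 217 → 217
After the tone: rgb(183, 139, 217) = #b78bd9.
A 40% tint moves each channel 40% toward 255:
  R: 183 + 0.4×(255−183) = 183 + 28.8 = 211.8 → 212
  G: 139 + 0.4×(255−139) = 139 + 46.4 = 185.4 → 185
  B: 217 + 0.4×(255−217) = 217 + 15.2 = 232.2 → 232
rgb(212, 185, 232) = #d4b9e8.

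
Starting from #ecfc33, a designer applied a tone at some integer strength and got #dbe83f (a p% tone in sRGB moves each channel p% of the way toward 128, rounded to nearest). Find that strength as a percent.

#ecfc33 is rgb(236, 252, 51); #dbe83f is rgb(219, 232, 63).
On the G channel (widest range): 232 ≈ 252 + (p/100)(128 − 252), so p ≈ 100×(232 − 252)/(128 − 252) = -2000/-124 = 16.13.
p = 16 reproduces all three channels after rounding.

16%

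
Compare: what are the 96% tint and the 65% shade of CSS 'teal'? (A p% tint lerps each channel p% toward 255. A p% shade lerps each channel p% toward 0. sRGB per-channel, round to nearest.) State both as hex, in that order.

#F5FAFA, #002D2D

CSS teal is rgb(0, 128, 128).
96% tint:
  R: 0 + 244.8 = 244.8 → 245
  G: 128 + 0.96×(255−128) = 128 + 121.92 = 249.92 → 250
  B: 128 + 121.92 = 249.92 → 250
  → #F5FAFA
65% shade:
  R: 0 + 0 = 0 → 0
  G: 128 + 0.65×(0−128) = 128 − 83.2 = 44.8 → 45
  B: 128 + 0.65×(0−128) = 128 − 83.2 = 44.8 → 45
  → #002D2D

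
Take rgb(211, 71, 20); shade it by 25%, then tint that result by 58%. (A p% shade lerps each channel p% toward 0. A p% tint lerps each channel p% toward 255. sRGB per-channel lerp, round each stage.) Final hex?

#d6aa9a

Per channel, c → c + 0.25(0 − c):
  R: 211 + 0.25×(0−211) = 211 − 52.75 = 158.25 → 158
  G: 71 − 17.75 = 53.25 → 53
  B: 20 − 5 = 15 → 15
After the shade: rgb(158, 53, 15) = #9e350f.
Per channel, c → c + 0.58(255 − c):
  R: 158 + 56.26 = 214.26 → 214
  G: 53 + 117.16 = 170.16 → 170
  B: 15 + 0.58×(255−15) = 15 + 139.2 = 154.2 → 154
rgb(214, 170, 154) = #d6aa9a.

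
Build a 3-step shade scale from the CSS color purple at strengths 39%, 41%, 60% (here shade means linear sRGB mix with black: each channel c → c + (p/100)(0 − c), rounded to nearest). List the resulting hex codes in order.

CSS purple is rgb(128, 0, 128).
39%: (128 − 49.92 = 78.08→78, 0→0, 128 − 49.92 = 78.08→78) → #4e004e
41%: (128 − 52.48 = 75.52→76, 0→0, 128 − 52.48 = 75.52→76) → #4c004c
60%: (128 − 76.8 = 51.2→51, 0→0, 128 − 76.8 = 51.2→51) → #330033

#4e004e, #4c004c, #330033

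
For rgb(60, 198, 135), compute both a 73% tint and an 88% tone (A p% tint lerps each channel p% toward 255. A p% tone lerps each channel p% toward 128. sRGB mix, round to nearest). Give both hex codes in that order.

#caf0df, #788881

73% tint:
  R: 60 + 142.35 = 202.35 → 202
  G: 198 + 41.61 = 239.61 → 240
  B: 135 + 0.73×(255−135) = 135 + 87.6 = 222.6 → 223
  → #caf0df
88% tone:
  R: 60 + 0.88×(128−60) = 60 + 59.84 = 119.84 → 120
  G: 198 − 61.6 = 136.4 → 136
  B: 135 + 0.88×(128−135) = 135 − 6.16 = 128.84 → 129
  → #788881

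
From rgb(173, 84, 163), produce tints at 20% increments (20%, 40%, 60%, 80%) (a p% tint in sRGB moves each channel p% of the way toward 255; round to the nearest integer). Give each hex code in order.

#bd76b5, #ce98c8, #debbda, #efdded

20%: (173 + 16.4 = 189.4→189, 84 + 34.2 = 118.2→118, 163 + 18.4 = 181.4→181) → #bd76b5
40%: (173 + 32.8 = 205.8→206, 84 + 68.4 = 152.4→152, 163 + 36.8 = 199.8→200) → #ce98c8
60%: (173 + 49.2 = 222.2→222, 84 + 102.6 = 186.6→187, 163 + 55.2 = 218.2→218) → #debbda
80%: (173 + 65.6 = 238.6→239, 84 + 136.8 = 220.8→221, 163 + 73.6 = 236.6→237) → #efdded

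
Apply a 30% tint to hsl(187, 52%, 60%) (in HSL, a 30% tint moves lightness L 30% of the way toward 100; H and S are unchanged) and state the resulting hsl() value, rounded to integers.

L moves 30% from 60 toward 100: 60 + 12 = 72 → 72.
H and S are unchanged.

hsl(187, 52%, 72%)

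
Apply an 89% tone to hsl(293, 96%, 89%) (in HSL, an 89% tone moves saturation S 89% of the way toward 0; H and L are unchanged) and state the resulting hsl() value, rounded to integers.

hsl(293, 11%, 89%)

S moves 89% from 96 toward 0: 96 − 85.44 = 10.56 → 11.
H and L are unchanged.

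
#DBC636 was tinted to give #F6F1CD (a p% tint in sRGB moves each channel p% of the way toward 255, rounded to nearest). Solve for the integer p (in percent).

#DBC636 is rgb(219, 198, 54); #F6F1CD is rgb(246, 241, 205).
On the B channel (widest range): 205 ≈ 54 + (p/100)(255 − 54), so p ≈ 100×(205 − 54)/(255 − 54) = 15100/201 = 75.12.
p = 75 reproduces all three channels after rounding.

75%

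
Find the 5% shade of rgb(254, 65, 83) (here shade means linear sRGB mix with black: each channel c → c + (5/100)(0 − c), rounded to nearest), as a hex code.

#F13E4F

Per channel, c → c + 0.05(0 − c):
  R: 254 + 0.05×(0−254) = 254 − 12.7 = 241.3 → 241
  G: 65 + 0.05×(0−65) = 65 − 3.25 = 61.75 → 62
  B: 83 + 0.05×(0−83) = 83 − 4.15 = 78.85 → 79
rgb(241, 62, 79) = #F13E4F.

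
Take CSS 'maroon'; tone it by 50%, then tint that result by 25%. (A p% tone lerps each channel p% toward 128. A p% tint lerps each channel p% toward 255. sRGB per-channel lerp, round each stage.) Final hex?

#A07070

CSS maroon is rgb(128, 0, 0).
Lerp each channel 50% toward 128:
  R: 128 + 0 = 128 → 128
  G: 0 + 64 = 64 → 64
  B: 0 + 64 = 64 → 64
After the tone: rgb(128, 64, 64) = #804040.
Lerp each channel 25% toward 255:
  R: 128 + 0.25×(255−128) = 128 + 31.75 = 159.75 → 160
  G: 64 + 0.25×(255−64) = 64 + 47.75 = 111.75 → 112
  B: 64 + 0.25×(255−64) = 64 + 47.75 = 111.75 → 112
rgb(160, 112, 112) = #A07070.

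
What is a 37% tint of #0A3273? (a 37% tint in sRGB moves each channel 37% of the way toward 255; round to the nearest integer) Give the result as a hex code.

#0A3273 is rgb(10, 50, 115).
A 37% tint moves each channel 37% toward 255:
  R: 10 + 0.37×(255−10) = 10 + 90.65 = 100.65 → 101
  G: 50 + 75.85 = 125.85 → 126
  B: 115 + 0.37×(255−115) = 115 + 51.8 = 166.8 → 167
rgb(101, 126, 167) = #657EA7.

#657EA7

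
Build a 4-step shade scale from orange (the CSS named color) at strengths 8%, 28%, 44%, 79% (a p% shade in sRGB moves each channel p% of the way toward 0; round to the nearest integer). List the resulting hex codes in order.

#EB9800, #B87700, #8F5C00, #362300

CSS orange is rgb(255, 165, 0).
8%: (255 − 20.4 = 234.6→235, 165 − 13.2 = 151.8→152, 0→0) → #EB9800
28%: (255 − 71.4 = 183.6→184, 165 − 46.2 = 118.8→119, 0→0) → #B87700
44%: (255 − 112.2 = 142.8→143, 165 − 72.6 = 92.4→92, 0→0) → #8F5C00
79%: (255 − 201.45 = 53.55→54, 165 − 130.35 = 34.65→35, 0→0) → #362300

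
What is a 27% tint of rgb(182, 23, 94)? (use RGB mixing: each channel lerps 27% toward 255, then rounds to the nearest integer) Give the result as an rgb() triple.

Per channel, c → c + 0.27(255 − c):
  R: 182 + 0.27×(255−182) = 182 + 19.71 = 201.71 → 202
  G: 23 + 0.27×(255−23) = 23 + 62.64 = 85.64 → 86
  B: 94 + 0.27×(255−94) = 94 + 43.47 = 137.47 → 137

rgb(202, 86, 137)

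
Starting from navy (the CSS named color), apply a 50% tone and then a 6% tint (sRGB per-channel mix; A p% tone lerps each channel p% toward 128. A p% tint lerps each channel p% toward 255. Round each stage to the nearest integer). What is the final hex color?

#4b4b88

CSS navy is rgb(0, 0, 128).
Per channel, c → c + 0.5(128 − c):
  R: 0 + 0.5×(128−0) = 0 + 64 = 64 → 64
  G: 0 + 0.5×(128−0) = 0 + 64 = 64 → 64
  B: 128 + 0.5×(128−128) = 128 + 0 = 128 → 128
After the tone: rgb(64, 64, 128) = #404080.
A 6% tint moves each channel 6% toward 255:
  R: 64 + 0.06×(255−64) = 64 + 11.46 = 75.46 → 75
  G: 64 + 0.06×(255−64) = 64 + 11.46 = 75.46 → 75
  B: 128 + 7.62 = 135.62 → 136
rgb(75, 75, 136) = #4b4b88.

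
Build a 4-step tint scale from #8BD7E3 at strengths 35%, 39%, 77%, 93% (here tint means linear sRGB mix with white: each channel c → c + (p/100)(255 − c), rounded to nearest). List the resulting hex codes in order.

#B4E5ED, #B8E7EE, #E4F6F9, #F7FCFD

#8BD7E3 is rgb(139, 215, 227).
35%: (139 + 40.6 = 179.6→180, 215 + 14 = 229→229, 227 + 9.8 = 236.8→237) → #B4E5ED
39%: (139 + 45.24 = 184.24→184, 215 + 15.6 = 230.6→231, 227 + 10.92 = 237.92→238) → #B8E7EE
77%: (139 + 89.32 = 228.32→228, 215 + 30.8 = 245.8→246, 227 + 21.56 = 248.56→249) → #E4F6F9
93%: (139 + 107.88 = 246.88→247, 215 + 37.2 = 252.2→252, 227 + 26.04 = 253.04→253) → #F7FCFD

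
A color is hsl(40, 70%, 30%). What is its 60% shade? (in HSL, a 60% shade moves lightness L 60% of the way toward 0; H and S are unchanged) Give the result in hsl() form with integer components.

L moves 60% from 30 toward 0: 30 − 18 = 12 → 12.
H and S are unchanged.

hsl(40, 70%, 12%)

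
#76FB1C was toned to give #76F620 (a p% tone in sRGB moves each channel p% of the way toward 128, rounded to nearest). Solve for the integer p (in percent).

4%

#76FB1C is rgb(118, 251, 28); #76F620 is rgb(118, 246, 32).
On the G channel (widest range): 246 ≈ 251 + (p/100)(128 − 251), so p ≈ 100×(246 − 251)/(128 − 251) = -500/-123 = 4.07.
p = 4 reproduces all three channels after rounding.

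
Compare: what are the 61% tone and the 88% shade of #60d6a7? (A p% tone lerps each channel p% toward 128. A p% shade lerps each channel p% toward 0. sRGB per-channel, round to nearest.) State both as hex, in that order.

#60d6a7 is rgb(96, 214, 167).
61% tone:
  R: 96 + 19.52 = 115.52 → 116
  G: 214 + 0.61×(128−214) = 214 − 52.46 = 161.54 → 162
  B: 167 − 23.79 = 143.21 → 143
  → #74a28f
88% shade:
  R: 96 − 84.48 = 11.52 → 12
  G: 214 + 0.88×(0−214) = 214 − 188.32 = 25.68 → 26
  B: 167 − 146.96 = 20.04 → 20
  → #0c1a14

#74a28f, #0c1a14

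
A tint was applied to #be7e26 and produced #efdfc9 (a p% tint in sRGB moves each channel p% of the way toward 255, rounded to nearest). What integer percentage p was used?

75%

#be7e26 is rgb(190, 126, 38); #efdfc9 is rgb(239, 223, 201).
On the B channel (widest range): 201 ≈ 38 + (p/100)(255 − 38), so p ≈ 100×(201 − 38)/(255 − 38) = 16300/217 = 75.12.
p = 75 reproduces all three channels after rounding.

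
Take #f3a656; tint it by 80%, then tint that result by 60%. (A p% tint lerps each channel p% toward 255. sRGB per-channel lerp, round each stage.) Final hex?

#fef8f1

#f3a656 is rgb(243, 166, 86).
Per channel, c → c + 0.8(255 − c):
  R: 243 + 9.6 = 252.6 → 253
  G: 166 + 71.2 = 237.2 → 237
  B: 86 + 0.8×(255−86) = 86 + 135.2 = 221.2 → 221
After the tint: rgb(253, 237, 221) = #fdeddd.
A 60% tint moves each channel 60% toward 255:
  R: 253 + 0.6×(255−253) = 253 + 1.2 = 254.2 → 254
  G: 237 + 0.6×(255−237) = 237 + 10.8 = 247.8 → 248
  B: 221 + 20.4 = 241.4 → 241
rgb(254, 248, 241) = #fef8f1.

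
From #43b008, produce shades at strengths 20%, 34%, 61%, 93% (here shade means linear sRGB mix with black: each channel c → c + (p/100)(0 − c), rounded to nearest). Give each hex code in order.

#43b008 is rgb(67, 176, 8).
20%: (67 − 13.4 = 53.6→54, 176 − 35.2 = 140.8→141, 8 − 1.6 = 6.4→6) → #368d06
34%: (67 − 22.78 = 44.22→44, 176 − 59.84 = 116.16→116, 8 − 2.72 = 5.28→5) → #2c7405
61%: (67 − 40.87 = 26.13→26, 176 − 107.36 = 68.64→69, 8 − 4.88 = 3.12→3) → #1a4503
93%: (67 − 62.31 = 4.69→5, 176 − 163.68 = 12.32→12, 8 − 7.44 = 0.56→1) → #050c01

#368d06, #2c7405, #1a4503, #050c01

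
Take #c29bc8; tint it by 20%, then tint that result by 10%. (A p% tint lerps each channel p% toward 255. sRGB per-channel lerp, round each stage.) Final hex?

#d3b7d7

#c29bc8 is rgb(194, 155, 200).
Lerp each channel 20% toward 255:
  R: 194 + 0.2×(255−194) = 194 + 12.2 = 206.2 → 206
  G: 155 + 20 = 175 → 175
  B: 200 + 11 = 211 → 211
After the tint: rgb(206, 175, 211) = #ceafd3.
Lerp each channel 10% toward 255:
  R: 206 + 4.9 = 210.9 → 211
  G: 175 + 0.1×(255−175) = 175 + 8 = 183 → 183
  B: 211 + 4.4 = 215.4 → 215
rgb(211, 183, 215) = #d3b7d7.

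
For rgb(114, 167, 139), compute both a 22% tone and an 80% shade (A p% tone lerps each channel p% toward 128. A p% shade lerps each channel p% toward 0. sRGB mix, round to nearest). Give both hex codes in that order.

#759e89, #17211c

22% tone:
  R: 114 + 0.22×(128−114) = 114 + 3.08 = 117.08 → 117
  G: 167 + 0.22×(128−167) = 167 − 8.58 = 158.42 → 158
  B: 139 + 0.22×(128−139) = 139 − 2.42 = 136.58 → 137
  → #759e89
80% shade:
  R: 114 + 0.8×(0−114) = 114 − 91.2 = 22.8 → 23
  G: 167 − 133.6 = 33.4 → 33
  B: 139 + 0.8×(0−139) = 139 − 111.2 = 27.8 → 28
  → #17211c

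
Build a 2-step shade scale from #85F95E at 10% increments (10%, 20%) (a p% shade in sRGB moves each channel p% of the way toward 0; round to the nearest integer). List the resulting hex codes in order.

#85F95E is rgb(133, 249, 94).
10%: (133 − 13.3 = 119.7→120, 249 − 24.9 = 224.1→224, 94 − 9.4 = 84.6→85) → #78E055
20%: (133 − 26.6 = 106.4→106, 249 − 49.8 = 199.2→199, 94 − 18.8 = 75.2→75) → #6AC74B

#78E055, #6AC74B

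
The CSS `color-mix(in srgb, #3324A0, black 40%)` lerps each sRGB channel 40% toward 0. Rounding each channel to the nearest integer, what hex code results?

#3324A0 is rgb(51, 36, 160).
A 40% shade moves each channel 40% toward 0:
  R: 51 − 20.4 = 30.6 → 31
  G: 36 − 14.4 = 21.6 → 22
  B: 160 + 0.4×(0−160) = 160 − 64 = 96 → 96
rgb(31, 22, 96) = #1F1660.

#1F1660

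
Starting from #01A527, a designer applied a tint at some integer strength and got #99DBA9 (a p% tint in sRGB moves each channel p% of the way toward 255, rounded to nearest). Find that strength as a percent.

#01A527 is rgb(1, 165, 39); #99DBA9 is rgb(153, 219, 169).
On the R channel (widest range): 153 ≈ 1 + (p/100)(255 − 1), so p ≈ 100×(153 − 1)/(255 − 1) = 15200/254 = 59.84.
p = 60 reproduces all three channels after rounding.

60%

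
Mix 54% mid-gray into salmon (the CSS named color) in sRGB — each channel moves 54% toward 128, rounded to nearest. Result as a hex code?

CSS salmon is rgb(250, 128, 114).
Per channel, c → c + 0.54(128 − c):
  R: 250 + 0.54×(128−250) = 250 − 65.88 = 184.12 → 184
  G: 128 + 0.54×(128−128) = 128 + 0 = 128 → 128
  B: 114 + 7.56 = 121.56 → 122
rgb(184, 128, 122) = #B8807A.

#B8807A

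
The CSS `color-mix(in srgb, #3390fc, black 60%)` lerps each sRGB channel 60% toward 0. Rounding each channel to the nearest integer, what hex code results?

#143a65

#3390fc is rgb(51, 144, 252).
Lerp each channel 60% toward 0:
  R: 51 + 0.6×(0−51) = 51 − 30.6 = 20.4 → 20
  G: 144 + 0.6×(0−144) = 144 − 86.4 = 57.6 → 58
  B: 252 + 0.6×(0−252) = 252 − 151.2 = 100.8 → 101
rgb(20, 58, 101) = #143a65.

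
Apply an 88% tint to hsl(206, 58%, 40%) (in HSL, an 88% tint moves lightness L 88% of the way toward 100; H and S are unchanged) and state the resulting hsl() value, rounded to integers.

L moves 88% from 40 toward 100: 40 + 52.8 = 92.8 → 93.
H and S are unchanged.

hsl(206, 58%, 93%)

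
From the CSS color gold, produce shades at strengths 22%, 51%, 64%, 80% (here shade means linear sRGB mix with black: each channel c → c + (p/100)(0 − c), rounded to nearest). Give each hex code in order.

#C7A800, #7D6900, #5C4D00, #332B00

CSS gold is rgb(255, 215, 0).
22%: (255 − 56.1 = 198.9→199, 215 − 47.3 = 167.7→168, 0→0) → #C7A800
51%: (255 − 130.05 = 124.95→125, 215 − 109.65 = 105.35→105, 0→0) → #7D6900
64%: (255 − 163.2 = 91.8→92, 215 − 137.6 = 77.4→77, 0→0) → #5C4D00
80%: (255 − 204 = 51→51, 215 − 172 = 43→43, 0→0) → #332B00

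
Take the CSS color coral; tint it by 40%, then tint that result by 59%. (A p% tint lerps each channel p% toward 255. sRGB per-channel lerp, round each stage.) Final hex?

CSS coral is rgb(255, 127, 80).
Lerp each channel 40% toward 255:
  R: 255 + 0.4×(255−255) = 255 + 0 = 255 → 255
  G: 127 + 51.2 = 178.2 → 178
  B: 80 + 70 = 150 → 150
After the tint: rgb(255, 178, 150) = #FFB296.
A 59% tint moves each channel 59% toward 255:
  R: 255 + 0.59×(255−255) = 255 + 0 = 255 → 255
  G: 178 + 0.59×(255−178) = 178 + 45.43 = 223.43 → 223
  B: 150 + 61.95 = 211.95 → 212
rgb(255, 223, 212) = #FFDFD4.

#FFDFD4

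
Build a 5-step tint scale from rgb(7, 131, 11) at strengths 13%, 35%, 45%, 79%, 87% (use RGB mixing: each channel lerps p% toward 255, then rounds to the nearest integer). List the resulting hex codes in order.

13%: (7 + 32.24 = 39.24→39, 131 + 16.12 = 147.12→147, 11 + 31.72 = 42.72→43) → #27932B
35%: (7 + 86.8 = 93.8→94, 131 + 43.4 = 174.4→174, 11 + 85.4 = 96.4→96) → #5EAE60
45%: (7 + 111.6 = 118.6→119, 131 + 55.8 = 186.8→187, 11 + 109.8 = 120.8→121) → #77BB79
79%: (7 + 195.92 = 202.92→203, 131 + 97.96 = 228.96→229, 11 + 192.76 = 203.76→204) → #CBE5CC
87%: (7 + 215.76 = 222.76→223, 131 + 107.88 = 238.88→239, 11 + 212.28 = 223.28→223) → #DFEFDF

#27932B, #5EAE60, #77BB79, #CBE5CC, #DFEFDF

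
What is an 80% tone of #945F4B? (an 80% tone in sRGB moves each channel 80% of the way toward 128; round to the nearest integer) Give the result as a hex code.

#945F4B is rgb(148, 95, 75).
Per channel, c → c + 0.8(128 − c):
  R: 148 + 0.8×(128−148) = 148 − 16 = 132 → 132
  G: 95 + 26.4 = 121.4 → 121
  B: 75 + 0.8×(128−75) = 75 + 42.4 = 117.4 → 117
rgb(132, 121, 117) = #847975.

#847975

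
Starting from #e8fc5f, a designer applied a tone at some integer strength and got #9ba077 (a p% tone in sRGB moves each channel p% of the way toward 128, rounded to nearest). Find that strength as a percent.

74%

#e8fc5f is rgb(232, 252, 95); #9ba077 is rgb(155, 160, 119).
On the G channel (widest range): 160 ≈ 252 + (p/100)(128 − 252), so p ≈ 100×(160 − 252)/(128 − 252) = -9200/-124 = 74.19.
p = 74 reproduces all three channels after rounding.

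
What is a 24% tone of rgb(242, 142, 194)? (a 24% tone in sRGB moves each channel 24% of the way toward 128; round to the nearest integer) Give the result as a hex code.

#D78BB2

Per channel, c → c + 0.24(128 − c):
  R: 242 + 0.24×(128−242) = 242 − 27.36 = 214.64 → 215
  G: 142 + 0.24×(128−142) = 142 − 3.36 = 138.64 → 139
  B: 194 + 0.24×(128−194) = 194 − 15.84 = 178.16 → 178
rgb(215, 139, 178) = #D78BB2.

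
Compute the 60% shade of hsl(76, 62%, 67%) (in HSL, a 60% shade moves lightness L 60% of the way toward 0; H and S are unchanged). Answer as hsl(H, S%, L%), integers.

hsl(76, 62%, 27%)

L moves 60% from 67 toward 0: 67 − 40.2 = 26.8 → 27.
H and S are unchanged.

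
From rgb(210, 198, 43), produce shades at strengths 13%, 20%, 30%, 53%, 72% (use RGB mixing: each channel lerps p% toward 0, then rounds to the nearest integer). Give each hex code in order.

#b7ac25, #a89e22, #938b1e, #635d14, #3b370c

13%: (210 − 27.3 = 182.7→183, 198 − 25.74 = 172.26→172, 43 − 5.59 = 37.41→37) → #b7ac25
20%: (210 − 42 = 168→168, 198 − 39.6 = 158.4→158, 43 − 8.6 = 34.4→34) → #a89e22
30%: (210 − 63 = 147→147, 198 − 59.4 = 138.6→139, 43 − 12.9 = 30.1→30) → #938b1e
53%: (210 − 111.3 = 98.7→99, 198 − 104.94 = 93.06→93, 43 − 22.79 = 20.21→20) → #635d14
72%: (210 − 151.2 = 58.8→59, 198 − 142.56 = 55.44→55, 43 − 30.96 = 12.04→12) → #3b370c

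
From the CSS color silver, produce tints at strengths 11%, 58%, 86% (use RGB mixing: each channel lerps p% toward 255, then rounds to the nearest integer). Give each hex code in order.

#C7C7C7, #E5E5E5, #F6F6F6

CSS silver is rgb(192, 192, 192).
11%: (192 + 6.93 = 198.93→199, 192 + 6.93 = 198.93→199, 192 + 6.93 = 198.93→199) → #C7C7C7
58%: (192 + 36.54 = 228.54→229, 192 + 36.54 = 228.54→229, 192 + 36.54 = 228.54→229) → #E5E5E5
86%: (192 + 54.18 = 246.18→246, 192 + 54.18 = 246.18→246, 192 + 54.18 = 246.18→246) → #F6F6F6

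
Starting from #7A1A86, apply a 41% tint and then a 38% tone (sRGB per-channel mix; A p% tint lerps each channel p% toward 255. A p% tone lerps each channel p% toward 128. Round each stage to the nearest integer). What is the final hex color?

#7A1A86 is rgb(122, 26, 134).
Per channel, c → c + 0.41(255 − c):
  R: 122 + 54.53 = 176.53 → 177
  G: 26 + 93.89 = 119.89 → 120
  B: 134 + 49.61 = 183.61 → 184
After the tint: rgb(177, 120, 184) = #B178B8.
Lerp each channel 38% toward 128:
  R: 177 + 0.38×(128−177) = 177 − 18.62 = 158.38 → 158
  G: 120 + 0.38×(128−120) = 120 + 3.04 = 123.04 → 123
  B: 184 + 0.38×(128−184) = 184 − 21.28 = 162.72 → 163
rgb(158, 123, 163) = #9E7BA3.

#9E7BA3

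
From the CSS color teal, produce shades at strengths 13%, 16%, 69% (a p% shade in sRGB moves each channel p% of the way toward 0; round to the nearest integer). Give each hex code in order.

#006f6f, #006c6c, #002828

CSS teal is rgb(0, 128, 128).
13%: (0→0, 128 − 16.64 = 111.36→111, 128 − 16.64 = 111.36→111) → #006f6f
16%: (0→0, 128 − 20.48 = 107.52→108, 128 − 20.48 = 107.52→108) → #006c6c
69%: (0→0, 128 − 88.32 = 39.68→40, 128 − 88.32 = 39.68→40) → #002828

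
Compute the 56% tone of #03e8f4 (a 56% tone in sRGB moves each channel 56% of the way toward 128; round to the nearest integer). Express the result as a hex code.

#03e8f4 is rgb(3, 232, 244).
Per channel, c → c + 0.56(128 − c):
  R: 3 + 0.56×(128−3) = 3 + 70 = 73 → 73
  G: 232 − 58.24 = 173.76 → 174
  B: 244 − 64.96 = 179.04 → 179
rgb(73, 174, 179) = #49aeb3.

#49aeb3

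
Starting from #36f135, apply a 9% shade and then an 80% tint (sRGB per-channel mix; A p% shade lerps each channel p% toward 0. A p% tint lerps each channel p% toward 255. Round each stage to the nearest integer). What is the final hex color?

#36f135 is rgb(54, 241, 53).
Lerp each channel 9% toward 0:
  R: 54 − 4.86 = 49.14 → 49
  G: 241 − 21.69 = 219.31 → 219
  B: 53 − 4.77 = 48.23 → 48
After the shade: rgb(49, 219, 48) = #31db30.
Lerp each channel 80% toward 255:
  R: 49 + 0.8×(255−49) = 49 + 164.8 = 213.8 → 214
  G: 219 + 0.8×(255−219) = 219 + 28.8 = 247.8 → 248
  B: 48 + 0.8×(255−48) = 48 + 165.6 = 213.6 → 214
rgb(214, 248, 214) = #d6f8d6.

#d6f8d6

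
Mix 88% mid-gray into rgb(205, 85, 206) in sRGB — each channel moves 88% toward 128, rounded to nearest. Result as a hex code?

An 88% tone moves each channel 88% toward 128:
  R: 205 + 0.88×(128−205) = 205 − 67.76 = 137.24 → 137
  G: 85 + 0.88×(128−85) = 85 + 37.84 = 122.84 → 123
  B: 206 + 0.88×(128−206) = 206 − 68.64 = 137.36 → 137
rgb(137, 123, 137) = #897b89.

#897b89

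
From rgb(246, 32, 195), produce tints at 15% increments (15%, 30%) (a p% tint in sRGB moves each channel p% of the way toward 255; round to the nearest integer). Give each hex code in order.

15%: (246 + 1.35 = 247.35→247, 32 + 33.45 = 65.45→65, 195 + 9 = 204→204) → #F741CC
30%: (246 + 2.7 = 248.7→249, 32 + 66.9 = 98.9→99, 195 + 18 = 213→213) → #F963D5

#F741CC, #F963D5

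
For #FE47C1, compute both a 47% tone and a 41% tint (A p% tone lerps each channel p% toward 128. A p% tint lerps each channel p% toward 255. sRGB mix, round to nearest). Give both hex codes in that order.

#C362A2, #FE92DA

#FE47C1 is rgb(254, 71, 193).
47% tone:
  R: 254 + 0.47×(128−254) = 254 − 59.22 = 194.78 → 195
  G: 71 + 26.79 = 97.79 → 98
  B: 193 − 30.55 = 162.45 → 162
  → #C362A2
41% tint:
  R: 254 + 0.41×(255−254) = 254 + 0.41 = 254.41 → 254
  G: 71 + 0.41×(255−71) = 71 + 75.44 = 146.44 → 146
  B: 193 + 25.42 = 218.42 → 218
  → #FE92DA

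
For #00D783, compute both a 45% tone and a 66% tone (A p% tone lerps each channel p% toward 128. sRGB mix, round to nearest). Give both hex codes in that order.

#00D783 is rgb(0, 215, 131).
45% tone:
  R: 0 + 0.45×(128−0) = 0 + 57.6 = 57.6 → 58
  G: 215 + 0.45×(128−215) = 215 − 39.15 = 175.85 → 176
  B: 131 + 0.45×(128−131) = 131 − 1.35 = 129.65 → 130
  → #3AB082
66% tone:
  R: 0 + 0.66×(128−0) = 0 + 84.48 = 84.48 → 84
  G: 215 + 0.66×(128−215) = 215 − 57.42 = 157.58 → 158
  B: 131 − 1.98 = 129.02 → 129
  → #549E81

#3AB082, #549E81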